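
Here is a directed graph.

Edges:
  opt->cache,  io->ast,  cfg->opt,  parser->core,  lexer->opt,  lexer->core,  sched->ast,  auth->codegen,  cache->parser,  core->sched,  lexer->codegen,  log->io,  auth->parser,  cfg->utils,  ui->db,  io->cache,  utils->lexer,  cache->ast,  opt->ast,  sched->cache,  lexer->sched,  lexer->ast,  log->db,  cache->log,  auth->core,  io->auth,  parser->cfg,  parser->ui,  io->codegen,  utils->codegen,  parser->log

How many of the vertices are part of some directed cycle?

A vertex is on a directed cycle iff it belongs to a strongly connected component of size ≥ 2 (or has a self-loop).
The vertices on cycles are {io, cfg, log, opt, auth, core, cache, lexer, sched, utils, parser} — 11 in total.

11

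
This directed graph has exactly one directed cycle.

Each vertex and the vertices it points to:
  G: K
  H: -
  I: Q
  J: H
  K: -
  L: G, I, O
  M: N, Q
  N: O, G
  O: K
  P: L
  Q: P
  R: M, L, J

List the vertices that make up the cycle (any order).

I, L, P, Q

DFS with gray/black marking from L:
L gray
  G gray
    K gray
    K black
  G black
  I gray
    Q gray
      P gray
        P→L: L is gray → back edge
Back edge closes the cycle L → I → Q → P → L; its vertices are {I, L, P, Q}.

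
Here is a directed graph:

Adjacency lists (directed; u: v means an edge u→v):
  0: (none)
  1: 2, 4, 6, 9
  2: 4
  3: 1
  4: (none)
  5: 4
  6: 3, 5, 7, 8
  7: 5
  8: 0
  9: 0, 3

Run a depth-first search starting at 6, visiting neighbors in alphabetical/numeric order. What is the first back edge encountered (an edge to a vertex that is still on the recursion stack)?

DFS from 6 (visiting neighbors in alphabetical/numeric order); mark gray on enter, black on exit:
6 gray
  3 gray
    1 gray
      2 gray
        4 gray
        4 black
      2 black
      1→4: 4 black — skip
      1→6: 6 is gray → back edge
First back edge: 1 → 6.

1→6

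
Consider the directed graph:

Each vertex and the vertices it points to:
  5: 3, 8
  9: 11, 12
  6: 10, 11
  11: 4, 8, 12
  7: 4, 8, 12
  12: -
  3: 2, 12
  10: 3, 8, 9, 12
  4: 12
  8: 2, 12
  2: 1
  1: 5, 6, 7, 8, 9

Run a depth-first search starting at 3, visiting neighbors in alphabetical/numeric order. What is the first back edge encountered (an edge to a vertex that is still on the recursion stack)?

5->3

DFS from 3 (visiting neighbors in alphabetical/numeric order); mark gray on enter, black on exit:
3 gray
  2 gray
    1 gray
      5 gray
        5→3: 3 is gray → back edge
First back edge: 5 → 3.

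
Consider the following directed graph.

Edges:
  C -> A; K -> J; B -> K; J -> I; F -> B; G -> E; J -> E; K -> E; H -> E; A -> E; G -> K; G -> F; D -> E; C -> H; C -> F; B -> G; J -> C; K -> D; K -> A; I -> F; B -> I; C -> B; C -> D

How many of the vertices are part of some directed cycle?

7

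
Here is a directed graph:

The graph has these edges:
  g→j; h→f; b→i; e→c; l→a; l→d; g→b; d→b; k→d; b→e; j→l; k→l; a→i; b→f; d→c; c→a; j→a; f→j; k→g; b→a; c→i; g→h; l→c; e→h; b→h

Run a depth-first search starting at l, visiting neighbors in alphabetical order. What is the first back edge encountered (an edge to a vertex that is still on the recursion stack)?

j->l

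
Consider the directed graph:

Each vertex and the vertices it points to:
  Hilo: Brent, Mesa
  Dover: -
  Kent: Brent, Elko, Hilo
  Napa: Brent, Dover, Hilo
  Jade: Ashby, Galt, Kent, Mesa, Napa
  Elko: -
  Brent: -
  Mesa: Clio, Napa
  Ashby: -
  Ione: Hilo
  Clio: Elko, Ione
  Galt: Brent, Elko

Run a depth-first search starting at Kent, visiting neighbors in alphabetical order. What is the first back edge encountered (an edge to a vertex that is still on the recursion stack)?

DFS from Kent (visiting neighbors in alphabetical order); mark gray on enter, black on exit:
Kent gray
  Brent gray
  Brent black
  Elko gray
  Elko black
  Hilo gray
    Hilo→Brent: Brent black — skip
    Mesa gray
      Clio gray
        Clio→Elko: Elko black — skip
        Ione gray
          Ione→Hilo: Hilo is gray → back edge
First back edge: Ione → Hilo.

Ione→Hilo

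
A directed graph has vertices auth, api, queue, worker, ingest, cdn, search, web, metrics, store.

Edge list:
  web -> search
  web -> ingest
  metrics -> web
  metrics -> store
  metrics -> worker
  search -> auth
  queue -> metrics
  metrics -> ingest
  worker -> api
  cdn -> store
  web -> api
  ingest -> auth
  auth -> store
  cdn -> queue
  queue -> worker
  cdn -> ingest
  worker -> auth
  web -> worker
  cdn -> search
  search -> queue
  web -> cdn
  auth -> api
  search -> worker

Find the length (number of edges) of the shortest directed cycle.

For each vertex v, BFS finds the shortest path from v back to v.
The shortest such closed walk is cdn → queue → metrics → web → cdn, length 4.

4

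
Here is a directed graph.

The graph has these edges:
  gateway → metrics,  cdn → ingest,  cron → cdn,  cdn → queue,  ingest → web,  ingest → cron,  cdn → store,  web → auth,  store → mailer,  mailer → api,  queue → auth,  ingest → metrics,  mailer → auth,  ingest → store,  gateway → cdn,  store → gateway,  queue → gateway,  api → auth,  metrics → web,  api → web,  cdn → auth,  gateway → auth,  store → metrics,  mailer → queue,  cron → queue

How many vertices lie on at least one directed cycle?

7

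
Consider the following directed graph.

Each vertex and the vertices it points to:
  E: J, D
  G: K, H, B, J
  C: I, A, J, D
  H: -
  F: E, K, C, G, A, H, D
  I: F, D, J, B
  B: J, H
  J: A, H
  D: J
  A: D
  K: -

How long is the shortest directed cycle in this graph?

For each vertex v, BFS finds the shortest path from v back to v.
The shortest such closed walk is F → C → I → F, length 3.

3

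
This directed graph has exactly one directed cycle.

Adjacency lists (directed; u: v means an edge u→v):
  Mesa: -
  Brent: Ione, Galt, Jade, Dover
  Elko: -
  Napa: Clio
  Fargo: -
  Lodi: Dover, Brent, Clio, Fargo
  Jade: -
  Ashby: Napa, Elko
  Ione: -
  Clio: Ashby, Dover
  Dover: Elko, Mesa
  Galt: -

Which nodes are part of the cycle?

Clio, Napa, Ashby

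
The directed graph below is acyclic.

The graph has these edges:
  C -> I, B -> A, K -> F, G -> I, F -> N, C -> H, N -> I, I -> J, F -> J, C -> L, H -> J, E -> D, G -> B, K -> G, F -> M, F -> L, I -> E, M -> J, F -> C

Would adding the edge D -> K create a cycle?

Adding D→K creates a cycle iff K can already reach D.
Path from K: K → G → I → E → D.
So K → … → D → K is a cycle.

Yes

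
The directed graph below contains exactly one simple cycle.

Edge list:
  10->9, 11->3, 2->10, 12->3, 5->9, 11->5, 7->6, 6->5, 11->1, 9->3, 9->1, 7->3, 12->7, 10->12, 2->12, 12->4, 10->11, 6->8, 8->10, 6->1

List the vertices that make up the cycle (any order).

6, 7, 8, 10, 12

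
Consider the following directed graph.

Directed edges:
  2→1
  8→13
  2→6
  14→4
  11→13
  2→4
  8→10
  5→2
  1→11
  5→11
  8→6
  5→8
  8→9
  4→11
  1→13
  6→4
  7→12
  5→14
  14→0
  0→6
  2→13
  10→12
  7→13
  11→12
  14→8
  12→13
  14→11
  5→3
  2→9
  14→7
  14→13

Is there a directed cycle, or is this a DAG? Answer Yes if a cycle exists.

DFS with white/gray/black marking, starting from 2:
2 gray
  1 gray
    13 gray
    13 black
    11 gray
      12 gray
        12→13: 13 black — skip
      12 black
      11→13: 13 black — skip
    11 black
  1 black
  6 gray
    4 gray
      4→11: 11 black — skip
    4 black
  6 black
  9 gray
  9 black
  2→4: 4 black — skip
  2→13: 13 black — skip
2 black
0 gray
  0→6: 6 black — skip
0 black
3 gray
3 black
5 gray
  5→11: 11 black — skip
  5→2: 2 black — skip
  14 gray
    14→13: 13 black — skip
    14→0: 0 black — skip
    7 gray
      7→13: 13 black — skip
      7→12: 12 black — skip
    7 black
    8 gray
      8→9: 9 black — skip
      8→13: 13 black — skip
      8→6: 6 black — skip
      10 gray
        10→12: 12 black — skip
      10 black
    8 black
    14→4: 4 black — skip
    14→11: 11 black — skip
  14 black
  5→8: 8 black — skip
  5→3: 3 black — skip
5 black
Every edge goes to a white or black vertex — no back edge, so the graph is acyclic.

No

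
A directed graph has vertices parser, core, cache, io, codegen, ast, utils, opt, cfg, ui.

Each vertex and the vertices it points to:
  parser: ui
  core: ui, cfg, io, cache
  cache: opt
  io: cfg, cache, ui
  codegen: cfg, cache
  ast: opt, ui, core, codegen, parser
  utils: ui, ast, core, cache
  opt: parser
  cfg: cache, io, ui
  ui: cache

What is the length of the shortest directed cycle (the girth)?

For each vertex v, BFS finds the shortest path from v back to v.
The shortest such closed walk is io → cfg → io, length 2.

2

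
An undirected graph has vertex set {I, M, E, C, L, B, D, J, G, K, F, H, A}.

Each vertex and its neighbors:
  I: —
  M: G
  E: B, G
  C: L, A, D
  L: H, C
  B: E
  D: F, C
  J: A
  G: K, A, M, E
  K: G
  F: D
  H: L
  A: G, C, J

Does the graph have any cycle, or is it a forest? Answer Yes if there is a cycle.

DFS, tracking each vertex's parent; an edge to a visited non-parent vertex closes a cycle.
Start from B:
visit B (parent –)
  visit E (parent B)
    E–B: parent, skip
    visit G (parent E)
      visit K (parent G)
        K–G: parent, skip
      visit A (parent G)
        A–G: parent, skip
        visit C (parent A)
          visit L (parent C)
            visit H (parent L)
              H–L: parent, skip
            L–C: parent, skip
          C–A: parent, skip
          visit D (parent C)
            visit F (parent D)
              F–D: parent, skip
            D–C: parent, skip
        visit J (parent A)
          J–A: parent, skip
      visit M (parent G)
        M–G: parent, skip
      G–E: parent, skip
visit I (parent –)
No non-parent visited neighbor found — the graph is a forest.

No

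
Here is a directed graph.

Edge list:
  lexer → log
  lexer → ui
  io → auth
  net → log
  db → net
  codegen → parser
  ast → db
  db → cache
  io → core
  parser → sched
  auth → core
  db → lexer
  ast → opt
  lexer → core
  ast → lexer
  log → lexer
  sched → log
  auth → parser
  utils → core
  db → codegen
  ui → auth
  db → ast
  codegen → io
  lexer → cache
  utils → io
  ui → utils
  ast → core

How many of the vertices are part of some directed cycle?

A vertex is on a directed cycle iff it belongs to a strongly connected component of size ≥ 2 (or has a self-loop).
The vertices on cycles are {db, io, ui, ast, log, auth, lexer, sched, utils, parser} — 10 in total.

10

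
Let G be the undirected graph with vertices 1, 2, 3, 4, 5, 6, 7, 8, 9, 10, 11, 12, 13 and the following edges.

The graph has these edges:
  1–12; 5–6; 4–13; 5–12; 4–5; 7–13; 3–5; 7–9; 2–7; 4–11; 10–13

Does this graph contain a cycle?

No

DFS, tracking each vertex's parent; an edge to a visited non-parent vertex closes a cycle.
Start from 3:
visit 3 (parent –)
  visit 5 (parent 3)
    visit 4 (parent 5)
      visit 11 (parent 4)
        11–4: parent, skip
      4–5: parent, skip
      visit 13 (parent 4)
        visit 7 (parent 13)
          visit 2 (parent 7)
            2–7: parent, skip
          7–13: parent, skip
          visit 9 (parent 7)
            9–7: parent, skip
        visit 10 (parent 13)
          10–13: parent, skip
        13–4: parent, skip
    5–3: parent, skip
    visit 6 (parent 5)
      6–5: parent, skip
    visit 12 (parent 5)
      visit 1 (parent 12)
        1–12: parent, skip
      12–5: parent, skip
visit 8 (parent –)
No non-parent visited neighbor found — the graph is a forest.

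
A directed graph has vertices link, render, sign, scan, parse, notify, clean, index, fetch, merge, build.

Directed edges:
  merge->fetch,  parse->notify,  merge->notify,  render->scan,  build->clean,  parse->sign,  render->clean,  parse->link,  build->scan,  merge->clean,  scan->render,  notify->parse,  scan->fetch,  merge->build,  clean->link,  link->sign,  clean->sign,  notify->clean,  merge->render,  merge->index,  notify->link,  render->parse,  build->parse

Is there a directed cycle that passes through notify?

notify is on a cycle iff notify can reach itself via ≥1 edge.
notify → parse → notify — yes.

Yes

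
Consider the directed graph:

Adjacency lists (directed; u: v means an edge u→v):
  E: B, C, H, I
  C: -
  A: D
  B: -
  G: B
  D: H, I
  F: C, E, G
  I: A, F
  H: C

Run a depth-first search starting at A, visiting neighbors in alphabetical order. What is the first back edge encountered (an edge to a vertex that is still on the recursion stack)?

I→A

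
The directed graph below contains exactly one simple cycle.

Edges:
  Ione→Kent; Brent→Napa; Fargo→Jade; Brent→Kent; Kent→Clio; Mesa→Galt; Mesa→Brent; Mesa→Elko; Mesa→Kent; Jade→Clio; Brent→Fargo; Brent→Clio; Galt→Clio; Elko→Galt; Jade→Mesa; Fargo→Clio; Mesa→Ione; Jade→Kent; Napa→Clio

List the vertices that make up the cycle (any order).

DFS with gray/black marking from Mesa:
Mesa gray
  Galt gray
    Clio gray
    Clio black
  Galt black
  Elko gray
    Elko→Galt: Galt black — skip
  Elko black
  Brent gray
    Brent→Clio: Clio black — skip
    Napa gray
      Napa→Clio: Clio black — skip
    Napa black
    Kent gray
      Kent→Clio: Clio black — skip
    Kent black
    Fargo gray
      Jade gray
        Jade→Clio: Clio black — skip
        Jade→Mesa: Mesa is gray → back edge
Back edge closes the cycle Mesa → Brent → Fargo → Jade → Mesa; its vertices are {Jade, Mesa, Brent, Fargo}.

Jade, Mesa, Brent, Fargo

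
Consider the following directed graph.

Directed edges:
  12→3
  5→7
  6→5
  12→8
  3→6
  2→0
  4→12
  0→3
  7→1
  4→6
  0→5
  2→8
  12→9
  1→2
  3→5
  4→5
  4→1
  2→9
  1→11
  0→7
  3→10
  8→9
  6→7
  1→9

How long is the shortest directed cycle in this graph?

4

For each vertex v, BFS finds the shortest path from v back to v.
The shortest such closed walk is 1 → 2 → 0 → 7 → 1, length 4.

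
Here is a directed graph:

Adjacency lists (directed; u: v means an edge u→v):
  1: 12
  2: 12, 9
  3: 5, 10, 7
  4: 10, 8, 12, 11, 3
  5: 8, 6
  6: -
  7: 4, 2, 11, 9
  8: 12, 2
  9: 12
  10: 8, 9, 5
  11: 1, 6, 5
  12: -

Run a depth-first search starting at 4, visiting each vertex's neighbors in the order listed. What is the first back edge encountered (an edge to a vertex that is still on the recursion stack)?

DFS from 4 (visiting each vertex's neighbors in the order listed); mark gray on enter, black on exit:
4 gray
  10 gray
    8 gray
      12 gray
      12 black
      2 gray
        2→12: 12 black — skip
        9 gray
          9→12: 12 black — skip
        9 black
      2 black
    8 black
    10→9: 9 black — skip
    5 gray
      5→8: 8 black — skip
      6 gray
      6 black
    5 black
  10 black
  4→8: 8 black — skip
  4→12: 12 black — skip
  11 gray
    1 gray
      1→12: 12 black — skip
    1 black
    11→6: 6 black — skip
    11→5: 5 black — skip
  11 black
  3 gray
    3→5: 5 black — skip
    3→10: 10 black — skip
    7 gray
      7→4: 4 is gray → back edge
First back edge: 7 → 4.

7→4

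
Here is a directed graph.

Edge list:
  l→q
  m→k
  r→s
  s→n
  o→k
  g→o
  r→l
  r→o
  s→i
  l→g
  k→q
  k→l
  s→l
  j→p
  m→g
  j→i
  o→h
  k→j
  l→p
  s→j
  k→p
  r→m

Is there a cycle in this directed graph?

DFS with white/gray/black marking, starting from s:
s gray
  l gray
    q gray
    q black
    p gray
    p black
    g gray
      o gray
        k gray
          k→q: q black — skip
          k→p: p black — skip
          k→l: l is gray → back edge
Back edge found, so a cycle exists: l → g → o → k → l.

Yes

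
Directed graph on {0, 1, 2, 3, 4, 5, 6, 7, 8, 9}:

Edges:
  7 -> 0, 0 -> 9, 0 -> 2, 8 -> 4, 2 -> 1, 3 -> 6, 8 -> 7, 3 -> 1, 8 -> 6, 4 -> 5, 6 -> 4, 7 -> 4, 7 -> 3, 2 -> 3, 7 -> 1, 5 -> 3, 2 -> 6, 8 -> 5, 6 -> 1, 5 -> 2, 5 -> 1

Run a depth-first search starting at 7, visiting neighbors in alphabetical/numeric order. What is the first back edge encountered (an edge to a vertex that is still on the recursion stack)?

5→2

DFS from 7 (visiting neighbors in alphabetical/numeric order); mark gray on enter, black on exit:
7 gray
  0 gray
    2 gray
      1 gray
      1 black
      3 gray
        3→1: 1 black — skip
        6 gray
          6→1: 1 black — skip
          4 gray
            5 gray
              5→1: 1 black — skip
              5→2: 2 is gray → back edge
First back edge: 5 → 2.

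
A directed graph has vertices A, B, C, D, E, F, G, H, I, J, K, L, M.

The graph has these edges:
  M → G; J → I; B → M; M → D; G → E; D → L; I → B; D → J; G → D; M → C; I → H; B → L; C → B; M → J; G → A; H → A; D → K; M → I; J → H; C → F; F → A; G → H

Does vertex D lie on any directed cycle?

Yes

D is on a cycle iff D can reach itself via ≥1 edge.
D → J → I → B → M → D — yes.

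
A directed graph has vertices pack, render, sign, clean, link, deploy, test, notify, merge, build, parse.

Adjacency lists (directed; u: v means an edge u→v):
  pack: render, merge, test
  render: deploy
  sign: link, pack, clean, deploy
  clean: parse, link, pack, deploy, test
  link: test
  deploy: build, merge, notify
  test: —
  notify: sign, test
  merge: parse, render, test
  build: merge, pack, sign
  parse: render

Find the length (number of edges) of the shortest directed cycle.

3

For each vertex v, BFS finds the shortest path from v back to v.
The shortest such closed walk is sign → deploy → build → sign, length 3.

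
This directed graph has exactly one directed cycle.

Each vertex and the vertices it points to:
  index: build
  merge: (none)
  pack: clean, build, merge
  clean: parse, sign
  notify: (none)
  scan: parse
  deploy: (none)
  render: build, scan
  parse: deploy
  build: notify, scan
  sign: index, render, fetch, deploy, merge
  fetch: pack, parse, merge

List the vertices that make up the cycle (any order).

DFS with gray/black marking from sign:
sign gray
  index gray
    build gray
      notify gray
      notify black
      scan gray
        parse gray
          deploy gray
          deploy black
        parse black
      scan black
    build black
  index black
  render gray
    render→build: build black — skip
    render→scan: scan black — skip
  render black
  fetch gray
    pack gray
      clean gray
        clean→parse: parse black — skip
        clean→sign: sign is gray → back edge
Back edge closes the cycle sign → fetch → pack → clean → sign; its vertices are {pack, sign, clean, fetch}.

pack, sign, clean, fetch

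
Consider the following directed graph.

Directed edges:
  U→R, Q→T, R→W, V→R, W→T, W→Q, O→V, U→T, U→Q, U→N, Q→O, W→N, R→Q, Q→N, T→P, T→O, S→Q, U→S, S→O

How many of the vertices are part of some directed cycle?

A vertex is on a directed cycle iff it belongs to a strongly connected component of size ≥ 2 (or has a self-loop).
The vertices on cycles are {O, Q, R, T, V, W} — 6 in total.

6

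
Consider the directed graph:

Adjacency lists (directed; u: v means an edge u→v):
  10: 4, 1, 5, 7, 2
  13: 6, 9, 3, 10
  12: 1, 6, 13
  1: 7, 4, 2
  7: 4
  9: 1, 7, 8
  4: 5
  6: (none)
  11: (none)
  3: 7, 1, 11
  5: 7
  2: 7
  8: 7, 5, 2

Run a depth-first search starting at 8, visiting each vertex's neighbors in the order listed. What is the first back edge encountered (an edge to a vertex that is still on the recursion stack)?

DFS from 8 (visiting each vertex's neighbors in the order listed); mark gray on enter, black on exit:
8 gray
  7 gray
    4 gray
      5 gray
        5→7: 7 is gray → back edge
First back edge: 5 → 7.

5->7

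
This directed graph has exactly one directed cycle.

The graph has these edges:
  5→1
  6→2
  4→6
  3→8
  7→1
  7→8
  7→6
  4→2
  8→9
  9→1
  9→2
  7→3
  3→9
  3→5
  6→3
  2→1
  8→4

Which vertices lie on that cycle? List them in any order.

3, 4, 6, 8

DFS with gray/black marking from 6:
6 gray
  3 gray
    5 gray
      1 gray
      1 black
    5 black
    9 gray
      2 gray
        2→1: 1 black — skip
      2 black
      9→1: 1 black — skip
    9 black
    8 gray
      4 gray
        4→2: 2 black — skip
        4→6: 6 is gray → back edge
Back edge closes the cycle 6 → 3 → 8 → 4 → 6; its vertices are {3, 4, 6, 8}.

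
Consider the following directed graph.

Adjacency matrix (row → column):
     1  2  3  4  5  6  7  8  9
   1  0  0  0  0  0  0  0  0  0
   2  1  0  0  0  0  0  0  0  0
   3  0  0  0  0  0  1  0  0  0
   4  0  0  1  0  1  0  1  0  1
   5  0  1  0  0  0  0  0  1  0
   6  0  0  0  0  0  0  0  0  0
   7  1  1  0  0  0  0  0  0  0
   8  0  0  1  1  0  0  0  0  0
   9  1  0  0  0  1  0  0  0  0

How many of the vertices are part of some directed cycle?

4

A vertex is on a directed cycle iff it belongs to a strongly connected component of size ≥ 2 (or has a self-loop).
The vertices on cycles are {4, 5, 8, 9} — 4 in total.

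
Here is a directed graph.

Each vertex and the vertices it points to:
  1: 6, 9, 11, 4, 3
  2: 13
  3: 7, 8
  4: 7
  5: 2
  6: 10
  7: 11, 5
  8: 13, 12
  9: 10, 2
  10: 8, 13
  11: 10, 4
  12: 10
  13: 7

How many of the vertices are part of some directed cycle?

A vertex is on a directed cycle iff it belongs to a strongly connected component of size ≥ 2 (or has a self-loop).
The vertices on cycles are {2, 4, 5, 7, 8, 10, 11, 12, 13} — 9 in total.

9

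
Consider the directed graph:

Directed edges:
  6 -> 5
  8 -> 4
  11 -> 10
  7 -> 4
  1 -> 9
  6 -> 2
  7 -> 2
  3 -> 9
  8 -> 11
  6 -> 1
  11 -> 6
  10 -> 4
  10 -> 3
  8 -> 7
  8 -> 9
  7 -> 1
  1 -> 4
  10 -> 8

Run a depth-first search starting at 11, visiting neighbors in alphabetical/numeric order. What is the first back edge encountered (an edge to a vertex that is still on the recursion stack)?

8→11

DFS from 11 (visiting neighbors in alphabetical/numeric order); mark gray on enter, black on exit:
11 gray
  6 gray
    1 gray
      4 gray
      4 black
      9 gray
      9 black
    1 black
    2 gray
    2 black
    5 gray
    5 black
  6 black
  10 gray
    3 gray
      3→9: 9 black — skip
    3 black
    10→4: 4 black — skip
    8 gray
      8→4: 4 black — skip
      7 gray
        7→1: 1 black — skip
        7→2: 2 black — skip
        7→4: 4 black — skip
      7 black
      8→9: 9 black — skip
      8→11: 11 is gray → back edge
First back edge: 8 → 11.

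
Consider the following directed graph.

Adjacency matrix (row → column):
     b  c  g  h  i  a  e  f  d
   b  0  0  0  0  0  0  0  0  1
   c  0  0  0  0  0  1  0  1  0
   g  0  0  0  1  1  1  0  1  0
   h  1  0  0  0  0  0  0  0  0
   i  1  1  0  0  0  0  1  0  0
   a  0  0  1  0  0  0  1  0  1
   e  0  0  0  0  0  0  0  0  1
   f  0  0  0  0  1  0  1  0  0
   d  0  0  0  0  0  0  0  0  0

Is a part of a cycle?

a is on a cycle iff a can reach itself via ≥1 edge.
a → g → a — yes.

Yes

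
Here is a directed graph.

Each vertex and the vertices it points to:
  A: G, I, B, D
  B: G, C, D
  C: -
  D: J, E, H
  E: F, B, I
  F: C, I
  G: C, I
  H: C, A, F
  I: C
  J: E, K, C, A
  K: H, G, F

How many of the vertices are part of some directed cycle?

A vertex is on a directed cycle iff it belongs to a strongly connected component of size ≥ 2 (or has a self-loop).
The vertices on cycles are {A, B, D, E, H, J, K} — 7 in total.

7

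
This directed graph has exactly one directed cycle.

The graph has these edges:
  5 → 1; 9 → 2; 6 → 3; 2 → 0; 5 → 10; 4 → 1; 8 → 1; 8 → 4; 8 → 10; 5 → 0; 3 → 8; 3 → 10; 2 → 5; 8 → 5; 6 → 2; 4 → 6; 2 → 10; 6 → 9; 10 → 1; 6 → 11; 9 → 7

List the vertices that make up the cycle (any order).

DFS with gray/black marking from 6:
6 gray
  2 gray
    5 gray
      0 gray
      0 black
      1 gray
      1 black
      10 gray
        10→1: 1 black — skip
      10 black
    5 black
    2→0: 0 black — skip
    2→10: 10 black — skip
  2 black
  3 gray
    8 gray
      4 gray
        4→6: 6 is gray → back edge
Back edge closes the cycle 6 → 3 → 8 → 4 → 6; its vertices are {3, 4, 6, 8}.

3, 4, 6, 8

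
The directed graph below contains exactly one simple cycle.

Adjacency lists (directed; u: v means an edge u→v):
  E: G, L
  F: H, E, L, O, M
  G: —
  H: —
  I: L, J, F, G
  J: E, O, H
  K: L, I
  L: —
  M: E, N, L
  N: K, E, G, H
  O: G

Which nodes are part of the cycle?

F, I, K, M, N

DFS with gray/black marking from M:
M gray
  E gray
    G gray
    G black
    L gray
    L black
  E black
  N gray
    K gray
      K→L: L black — skip
      I gray
        I→L: L black — skip
        J gray
          J→E: E black — skip
          O gray
            O→G: G black — skip
          O black
          H gray
          H black
        J black
        F gray
          F→H: H black — skip
          F→E: E black — skip
          F→L: L black — skip
          F→O: O black — skip
          F→M: M is gray → back edge
Back edge closes the cycle M → N → K → I → F → M; its vertices are {F, I, K, M, N}.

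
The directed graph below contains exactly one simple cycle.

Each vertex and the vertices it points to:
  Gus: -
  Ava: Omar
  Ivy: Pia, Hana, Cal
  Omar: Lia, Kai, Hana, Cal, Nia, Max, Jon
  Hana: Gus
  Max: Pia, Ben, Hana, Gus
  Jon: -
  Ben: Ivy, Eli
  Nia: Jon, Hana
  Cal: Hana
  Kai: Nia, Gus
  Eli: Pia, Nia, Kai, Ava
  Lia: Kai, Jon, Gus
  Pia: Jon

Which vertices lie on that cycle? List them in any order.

Ava, Ben, Eli, Max, Omar

DFS with gray/black marking from Ava:
Ava gray
  Omar gray
    Lia gray
      Kai gray
        Nia gray
          Jon gray
          Jon black
          Hana gray
            Gus gray
            Gus black
          Hana black
        Nia black
        Kai→Gus: Gus black — skip
      Kai black
      Lia→Jon: Jon black — skip
      Lia→Gus: Gus black — skip
    Lia black
    Omar→Kai: Kai black — skip
    Omar→Hana: Hana black — skip
    Cal gray
      Cal→Hana: Hana black — skip
    Cal black
    Omar→Nia: Nia black — skip
    Max gray
      Pia gray
        Pia→Jon: Jon black — skip
      Pia black
      Ben gray
        Ivy gray
          Ivy→Pia: Pia black — skip
          Ivy→Hana: Hana black — skip
          Ivy→Cal: Cal black — skip
        Ivy black
        Eli gray
          Eli→Pia: Pia black — skip
          Eli→Nia: Nia black — skip
          Eli→Kai: Kai black — skip
          Eli→Ava: Ava is gray → back edge
Back edge closes the cycle Ava → Omar → Max → Ben → Eli → Ava; its vertices are {Ava, Ben, Eli, Max, Omar}.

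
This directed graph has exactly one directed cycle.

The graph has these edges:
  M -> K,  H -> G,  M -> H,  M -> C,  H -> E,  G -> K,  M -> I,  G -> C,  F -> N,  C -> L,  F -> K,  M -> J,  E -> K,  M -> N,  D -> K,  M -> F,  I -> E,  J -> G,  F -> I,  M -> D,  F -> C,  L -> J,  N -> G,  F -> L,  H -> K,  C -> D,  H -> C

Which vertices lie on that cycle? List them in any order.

DFS with gray/black marking from L:
L gray
  J gray
    G gray
      K gray
      K black
      C gray
        C→L: L is gray → back edge
Back edge closes the cycle L → J → G → C → L; its vertices are {C, G, J, L}.

C, G, J, L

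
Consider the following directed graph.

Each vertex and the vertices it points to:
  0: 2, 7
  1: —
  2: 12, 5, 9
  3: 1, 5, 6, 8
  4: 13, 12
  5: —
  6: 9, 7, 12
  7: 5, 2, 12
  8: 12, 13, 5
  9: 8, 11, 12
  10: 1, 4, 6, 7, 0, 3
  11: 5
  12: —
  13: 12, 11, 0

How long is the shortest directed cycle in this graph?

For each vertex v, BFS finds the shortest path from v back to v.
The shortest such closed walk is 0 → 2 → 9 → 8 → 13 → 0, length 5.

5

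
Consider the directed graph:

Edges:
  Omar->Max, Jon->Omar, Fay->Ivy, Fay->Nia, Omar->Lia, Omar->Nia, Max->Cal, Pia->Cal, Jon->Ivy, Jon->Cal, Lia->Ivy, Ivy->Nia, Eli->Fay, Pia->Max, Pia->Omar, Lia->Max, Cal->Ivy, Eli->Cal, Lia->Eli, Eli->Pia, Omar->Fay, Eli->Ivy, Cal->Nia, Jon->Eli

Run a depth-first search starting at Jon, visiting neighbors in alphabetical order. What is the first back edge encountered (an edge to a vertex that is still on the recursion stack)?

Lia->Eli

DFS from Jon (visiting neighbors in alphabetical order); mark gray on enter, black on exit:
Jon gray
  Cal gray
    Ivy gray
      Nia gray
      Nia black
    Ivy black
    Cal→Nia: Nia black — skip
  Cal black
  Eli gray
    Eli→Cal: Cal black — skip
    Fay gray
      Fay→Ivy: Ivy black — skip
      Fay→Nia: Nia black — skip
    Fay black
    Eli→Ivy: Ivy black — skip
    Pia gray
      Pia→Cal: Cal black — skip
      Max gray
        Max→Cal: Cal black — skip
      Max black
      Omar gray
        Omar→Fay: Fay black — skip
        Lia gray
          Lia→Eli: Eli is gray → back edge
First back edge: Lia → Eli.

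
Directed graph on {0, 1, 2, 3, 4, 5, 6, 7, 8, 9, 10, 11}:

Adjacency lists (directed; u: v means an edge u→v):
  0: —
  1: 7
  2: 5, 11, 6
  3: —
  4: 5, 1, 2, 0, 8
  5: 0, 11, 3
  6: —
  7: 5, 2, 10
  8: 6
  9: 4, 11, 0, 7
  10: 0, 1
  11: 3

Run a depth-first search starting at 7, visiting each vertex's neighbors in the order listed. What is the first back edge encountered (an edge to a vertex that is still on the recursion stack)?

DFS from 7 (visiting each vertex's neighbors in the order listed); mark gray on enter, black on exit:
7 gray
  5 gray
    0 gray
    0 black
    11 gray
      3 gray
      3 black
    11 black
    5→3: 3 black — skip
  5 black
  2 gray
    2→5: 5 black — skip
    2→11: 11 black — skip
    6 gray
    6 black
  2 black
  10 gray
    10→0: 0 black — skip
    1 gray
      1→7: 7 is gray → back edge
First back edge: 1 → 7.

1->7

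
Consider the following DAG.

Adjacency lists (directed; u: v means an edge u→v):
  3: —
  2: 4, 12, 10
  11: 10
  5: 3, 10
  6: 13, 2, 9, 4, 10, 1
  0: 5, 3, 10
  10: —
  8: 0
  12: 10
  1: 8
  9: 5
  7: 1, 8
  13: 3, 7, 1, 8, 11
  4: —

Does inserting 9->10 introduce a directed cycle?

Adding 9→10 creates a cycle iff 10 can already reach 9.
Explore from 10: no path reaches 9. The graph stays acyclic.

No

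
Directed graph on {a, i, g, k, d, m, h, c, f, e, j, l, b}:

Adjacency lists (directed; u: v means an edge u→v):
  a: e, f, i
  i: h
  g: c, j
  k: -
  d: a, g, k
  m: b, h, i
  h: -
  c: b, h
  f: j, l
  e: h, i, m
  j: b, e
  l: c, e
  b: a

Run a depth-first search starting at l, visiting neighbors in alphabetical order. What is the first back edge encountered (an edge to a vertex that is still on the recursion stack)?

m->b

DFS from l (visiting neighbors in alphabetical order); mark gray on enter, black on exit:
l gray
  c gray
    b gray
      a gray
        e gray
          h gray
          h black
          i gray
            i→h: h black — skip
          i black
          m gray
            m→b: b is gray → back edge
First back edge: m → b.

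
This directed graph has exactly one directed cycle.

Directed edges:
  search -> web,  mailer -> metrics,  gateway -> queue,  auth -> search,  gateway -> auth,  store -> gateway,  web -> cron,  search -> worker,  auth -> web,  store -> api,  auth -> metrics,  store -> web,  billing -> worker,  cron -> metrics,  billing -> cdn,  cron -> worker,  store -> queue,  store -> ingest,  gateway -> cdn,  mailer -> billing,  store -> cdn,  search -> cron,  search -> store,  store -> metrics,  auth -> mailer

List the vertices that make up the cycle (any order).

DFS with gray/black marking from auth:
auth gray
  search gray
    cron gray
      worker gray
      worker black
      metrics gray
      metrics black
    cron black
    store gray
      web gray
        web→cron: cron black — skip
      web black
      ingest gray
      ingest black
      gateway gray
        cdn gray
        cdn black
        queue gray
        queue black
        gateway→auth: auth is gray → back edge
Back edge closes the cycle auth → search → store → gateway → auth; its vertices are {auth, store, search, gateway}.

auth, store, search, gateway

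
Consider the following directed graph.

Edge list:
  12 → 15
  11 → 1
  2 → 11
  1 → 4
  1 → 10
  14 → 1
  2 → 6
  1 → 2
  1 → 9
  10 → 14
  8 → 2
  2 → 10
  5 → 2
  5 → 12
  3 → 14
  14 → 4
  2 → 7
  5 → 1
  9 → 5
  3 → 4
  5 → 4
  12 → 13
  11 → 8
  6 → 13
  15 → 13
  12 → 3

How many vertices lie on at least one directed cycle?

A vertex is on a directed cycle iff it belongs to a strongly connected component of size ≥ 2 (or has a self-loop).
The vertices on cycles are {1, 2, 3, 5, 8, 9, 10, 11, 12, 14} — 10 in total.

10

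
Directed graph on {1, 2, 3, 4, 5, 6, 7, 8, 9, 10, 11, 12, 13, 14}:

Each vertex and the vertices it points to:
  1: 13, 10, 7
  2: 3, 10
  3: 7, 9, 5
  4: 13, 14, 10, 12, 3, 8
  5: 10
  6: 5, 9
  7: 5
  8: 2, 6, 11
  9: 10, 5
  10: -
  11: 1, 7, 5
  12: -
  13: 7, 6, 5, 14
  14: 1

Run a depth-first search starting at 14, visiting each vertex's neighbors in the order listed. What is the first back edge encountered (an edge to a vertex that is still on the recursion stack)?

DFS from 14 (visiting each vertex's neighbors in the order listed); mark gray on enter, black on exit:
14 gray
  1 gray
    13 gray
      7 gray
        5 gray
          10 gray
          10 black
        5 black
      7 black
      6 gray
        6→5: 5 black — skip
        9 gray
          9→10: 10 black — skip
          9→5: 5 black — skip
        9 black
      6 black
      13→5: 5 black — skip
      13→14: 14 is gray → back edge
First back edge: 13 → 14.

13->14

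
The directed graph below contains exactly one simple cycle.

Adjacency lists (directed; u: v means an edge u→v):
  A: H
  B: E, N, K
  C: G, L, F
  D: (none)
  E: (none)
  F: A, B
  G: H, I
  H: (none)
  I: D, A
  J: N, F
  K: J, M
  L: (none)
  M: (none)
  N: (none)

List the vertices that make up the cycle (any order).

B, F, J, K

DFS with gray/black marking from F:
F gray
  A gray
    H gray
    H black
  A black
  B gray
    E gray
    E black
    N gray
    N black
    K gray
      J gray
        J→N: N black — skip
        J→F: F is gray → back edge
Back edge closes the cycle F → B → K → J → F; its vertices are {B, F, J, K}.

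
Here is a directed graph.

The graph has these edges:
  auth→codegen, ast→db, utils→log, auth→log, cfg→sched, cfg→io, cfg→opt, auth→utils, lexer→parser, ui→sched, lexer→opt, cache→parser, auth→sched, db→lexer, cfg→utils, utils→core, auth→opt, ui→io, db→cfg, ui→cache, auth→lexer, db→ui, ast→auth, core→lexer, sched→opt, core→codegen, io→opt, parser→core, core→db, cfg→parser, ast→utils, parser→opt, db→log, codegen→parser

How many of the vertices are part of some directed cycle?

A vertex is on a directed cycle iff it belongs to a strongly connected component of size ≥ 2 (or has a self-loop).
The vertices on cycles are {db, ui, cfg, core, cache, lexer, utils, parser, codegen} — 9 in total.

9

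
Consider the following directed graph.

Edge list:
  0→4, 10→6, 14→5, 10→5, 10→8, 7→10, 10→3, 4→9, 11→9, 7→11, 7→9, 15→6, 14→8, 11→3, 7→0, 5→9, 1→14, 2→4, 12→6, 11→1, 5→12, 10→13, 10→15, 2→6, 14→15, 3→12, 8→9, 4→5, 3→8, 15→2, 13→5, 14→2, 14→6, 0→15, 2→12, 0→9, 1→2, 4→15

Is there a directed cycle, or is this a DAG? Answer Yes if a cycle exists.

DFS with white/gray/black marking, starting from 8:
8 gray
  9 gray
  9 black
8 black
1 gray
  2 gray
    12 gray
      6 gray
      6 black
    12 black
    2→6: 6 black — skip
    4 gray
      4→9: 9 black — skip
      15 gray
        15→2: 2 is gray → back edge
Back edge found, so a cycle exists: 2 → 4 → 15 → 2.

Yes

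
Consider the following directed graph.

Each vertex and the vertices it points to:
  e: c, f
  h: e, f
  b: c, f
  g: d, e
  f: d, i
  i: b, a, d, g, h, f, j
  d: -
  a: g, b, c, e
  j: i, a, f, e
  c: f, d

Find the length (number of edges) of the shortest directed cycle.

For each vertex v, BFS finds the shortest path from v back to v.
The shortest such closed walk is i → f → i, length 2.

2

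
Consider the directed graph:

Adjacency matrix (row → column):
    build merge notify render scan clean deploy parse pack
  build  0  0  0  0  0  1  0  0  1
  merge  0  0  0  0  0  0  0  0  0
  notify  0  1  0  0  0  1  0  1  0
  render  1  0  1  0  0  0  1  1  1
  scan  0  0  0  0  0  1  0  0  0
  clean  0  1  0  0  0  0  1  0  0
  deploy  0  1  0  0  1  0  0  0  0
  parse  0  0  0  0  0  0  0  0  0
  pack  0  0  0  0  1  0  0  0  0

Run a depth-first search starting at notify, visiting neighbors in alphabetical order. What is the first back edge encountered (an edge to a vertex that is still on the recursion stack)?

scan→clean

DFS from notify (visiting neighbors in alphabetical order); mark gray on enter, black on exit:
notify gray
  clean gray
    deploy gray
      merge gray
      merge black
      scan gray
        scan→clean: clean is gray → back edge
First back edge: scan → clean.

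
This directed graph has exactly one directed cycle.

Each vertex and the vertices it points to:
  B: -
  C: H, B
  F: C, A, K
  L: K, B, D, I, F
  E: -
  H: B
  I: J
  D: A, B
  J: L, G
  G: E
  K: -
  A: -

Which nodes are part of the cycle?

I, J, L

DFS with gray/black marking from L:
L gray
  K gray
  K black
  B gray
  B black
  D gray
    A gray
    A black
    D→B: B black — skip
  D black
  I gray
    J gray
      J→L: L is gray → back edge
Back edge closes the cycle L → I → J → L; its vertices are {I, J, L}.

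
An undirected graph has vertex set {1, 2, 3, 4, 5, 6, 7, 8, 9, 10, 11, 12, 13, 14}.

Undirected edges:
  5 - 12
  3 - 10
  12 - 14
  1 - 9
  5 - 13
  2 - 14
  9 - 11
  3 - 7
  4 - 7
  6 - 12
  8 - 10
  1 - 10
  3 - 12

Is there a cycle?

DFS, tracking each vertex's parent; an edge to a visited non-parent vertex closes a cycle.
Start from 10:
visit 10 (parent –)
  visit 3 (parent 10)
    visit 12 (parent 3)
      12–3: parent, skip
      visit 14 (parent 12)
        visit 2 (parent 14)
          2–14: parent, skip
        14–12: parent, skip
      visit 6 (parent 12)
        6–12: parent, skip
      visit 5 (parent 12)
        visit 13 (parent 5)
          13–5: parent, skip
        5–12: parent, skip
    visit 7 (parent 3)
      7–3: parent, skip
      visit 4 (parent 7)
        4–7: parent, skip
    3–10: parent, skip
  visit 1 (parent 10)
    1–10: parent, skip
    visit 9 (parent 1)
      visit 11 (parent 9)
        11–9: parent, skip
      9–1: parent, skip
  visit 8 (parent 10)
    8–10: parent, skip
No non-parent visited neighbor found — the graph is a forest.

No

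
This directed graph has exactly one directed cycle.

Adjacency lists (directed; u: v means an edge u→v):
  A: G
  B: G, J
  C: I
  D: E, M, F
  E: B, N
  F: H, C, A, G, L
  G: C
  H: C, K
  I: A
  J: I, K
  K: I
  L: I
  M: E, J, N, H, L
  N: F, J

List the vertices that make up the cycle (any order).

A, C, G, I

DFS with gray/black marking from A:
A gray
  G gray
    C gray
      I gray
        I→A: A is gray → back edge
Back edge closes the cycle A → G → C → I → A; its vertices are {A, C, G, I}.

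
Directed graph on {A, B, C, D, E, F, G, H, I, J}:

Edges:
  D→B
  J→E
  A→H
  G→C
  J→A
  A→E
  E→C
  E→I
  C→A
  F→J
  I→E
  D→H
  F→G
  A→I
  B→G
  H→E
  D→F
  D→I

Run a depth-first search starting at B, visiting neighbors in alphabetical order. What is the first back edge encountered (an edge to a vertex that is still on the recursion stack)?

E→C

DFS from B (visiting neighbors in alphabetical order); mark gray on enter, black on exit:
B gray
  G gray
    C gray
      A gray
        E gray
          E→C: C is gray → back edge
First back edge: E → C.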